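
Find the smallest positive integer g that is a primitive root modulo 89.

φ(89) = 89 − 1 = 88 = 2^3 · 11.
g is a primitive root iff g^(88/q) ≢ 1 (mod 89) for each prime q ∈ {2, 11}.
g = 2: 2^44 ≡ 1 — hits 1, so not a primitive root.
g = 3: 3^44 ≡ 88; 3^8 ≡ 64 — none is 1, so 3 is a primitive root.
The smallest primitive root modulo 89 is 3.

3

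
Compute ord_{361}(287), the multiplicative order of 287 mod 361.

By Lagrange's theorem, ord_361(287) divides φ(361) = φ(19^2) = 19·(19−1) = 342 = 2 · 3^2 · 19.
Divisors of 342: 1, 2, 3, 6, 9, 18, 19, 38, 57, 114, 171, 342.
Check 287^d mod 361 for each divisor in increasing order:
287^1 ≡ 287 (mod 361)
287^2 ≡ 61 (mod 361)
287^3 ≡ 179 (mod 361)
287^6 ≡ 273 (mod 361)
287^9 ≡ 132 (mod 361)
287^18 ≡ 96 (mod 361)
287^19 ≡ 116 (mod 361)
287^38 ≡ 99 (mod 361)
287^57 ≡ 293 (mod 361)
287^114 ≡ 292 (mod 361)
287^171 ≡ 360 (mod 361)
287^342 ≡ 1 (mod 361) ✓
So ord_361(287) = 342.

342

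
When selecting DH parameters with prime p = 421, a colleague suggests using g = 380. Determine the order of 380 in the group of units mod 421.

420

By Lagrange's theorem, ord_421(380) divides φ(421) = 421 − 1 = 420 = 2^2 · 3 · 5 · 7.
Divisors of 420: 1, 2, 3, 4, 5, 6, 7, 10, 12, 14, 15, 20, 21, 28, 30, 35, 42, 60, 70, 84, 105, 140, 210, 420.
Check 380^d mod 421 for each divisor in increasing order:
380^1 ≡ 380
380^2 ≡ 418
380^3 ≡ 123
380^4 ≡ 9
380^5 ≡ 52
380^6 ≡ 394
380^7 ≡ 265
380^10 ≡ 178
380^12 ≡ 308
380^14 ≡ 339
380^15 ≡ 415
380^20 ≡ 109
380^21 ≡ 162
380^28 ≡ 409
380^30 ≡ 36
380^35 ≡ 188
380^42 ≡ 142
380^60 ≡ 33
380^70 ≡ 401
380^84 ≡ 377
380^105 ≡ 29
380^140 ≡ 400
380^210 ≡ 420
380^420 ≡ 1
The smallest such exponent is 420, so the order of 380 is 420.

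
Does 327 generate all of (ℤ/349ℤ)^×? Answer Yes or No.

No

φ(349) = 349 − 1 = 348 = 2^2 · 3 · 29.
Test 327^(348/q) mod 349 for each prime factor q of 348:
327^174 ≡ 1 (mod 349)  [q = 2: ≡ 1 ✗]
327^116 ≡ 226 (mod 349)  [q = 3: ≢ 1 ✓]
327^12 ≡ 41 (mod 349)  [q = 29: ≢ 1 ✓]
The check at q = 2 fails, so 327 generates a proper subgroup.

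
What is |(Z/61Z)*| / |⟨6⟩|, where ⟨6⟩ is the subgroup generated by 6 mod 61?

1

Since 6 ∈ (Z/61Z)^×, its order divides φ(61) = 61 − 1 = 60 = 2^2 · 3 · 5.
Divisors of 60: 1, 2, 3, 4, 5, 6, 10, 12, 15, 20, 30, 60.
Compute 6^d (mod 61) for the divisors d until we hit 1:
6^1 ≡ 6
6^2 ≡ 36
6^3 ≡ 33
6^4 ≡ 15
6^5 ≡ 29
6^6 ≡ 52
6^10 ≡ 48
6^12 ≡ 20
6^15 ≡ 50
6^20 ≡ 47
6^30 ≡ 60
6^60 ≡ 1
The order of 6 is 60, so the subgroup it generates has 60 elements.
Index = |(Z/61Z)^×| / |⟨6⟩| = 60 / 60 = 1.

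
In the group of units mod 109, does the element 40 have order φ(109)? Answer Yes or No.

φ(109) = 109 − 1 = 108 = 2^2 · 3^3.
40 is a primitive root mod 109 iff 40^(φ(109)/q) ≢ 1 for every prime q | φ(109), i.e. q ∈ {2, 3}.
40^54 ≡ 108 (mod 109)  [q = 2: ≢ 1 ✓]
40^36 ≡ 63 (mod 109)  [q = 3: ≢ 1 ✓]
All checks pass, so 40 has order 108 and is a primitive root modulo 109.

Yes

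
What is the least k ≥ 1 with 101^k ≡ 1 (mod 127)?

126

By Lagrange's theorem, ord_127(101) divides φ(127) = 127 − 1 = 126 = 2 · 3^2 · 7.
Divisors of 126: 1, 2, 3, 6, 7, 9, 14, 18, 21, 42, 63, 126.
Test each divisor d:
101^1 ≡ 101 (mod 127)
101^2 ≡ 41 (mod 127)
101^3 ≡ 77 (mod 127)
101^6 ≡ 87 (mod 127)
101^7 ≡ 24 (mod 127)
101^9 ≡ 95 (mod 127)
101^14 ≡ 68 (mod 127)
101^18 ≡ 8 (mod 127)
101^21 ≡ 108 (mod 127)
101^42 ≡ 107 (mod 127)
101^63 ≡ 126 (mod 127)
101^126 ≡ 1 (mod 127) ✓
The smallest such exponent is 126, so the order of 101 is 126.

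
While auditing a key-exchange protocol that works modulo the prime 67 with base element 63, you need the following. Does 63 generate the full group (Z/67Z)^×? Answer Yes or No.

Yes

φ(67) = 67 − 1 = 66 = 2 · 3 · 11.
63 is a primitive root mod 67 iff 63^(φ(67)/q) ≢ 1 for every prime q | φ(67), i.e. q ∈ {2, 3, 11}.
63^33 ≡ 66 (mod 67)  [q = 2: ≢ 1 ✓]
63^22 ≡ 29 (mod 67)  [q = 3: ≢ 1 ✓]
63^6 ≡ 9 (mod 67)  [q = 11: ≢ 1 ✓]
None equal 1, so ord_67(63) = 66: 63 is a primitive root.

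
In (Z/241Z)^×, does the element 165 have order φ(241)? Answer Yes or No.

φ(241) = 241 − 1 = 240 = 2^4 · 3 · 5.
An element g generates (Z/241Z)^× iff g^(240/q) ≢ 1 (mod 241) for each prime q ∈ {2, 3, 5}.
165^120 ≡ 240 (mod 241)  [q = 2: ≢ 1 ✓]
165^80 ≡ 1 (mod 241)  [q = 3: ≡ 1 ✗]
165^48 ≡ 1 (mod 241)  [q = 5: ≡ 1 ✗]
Since 165^80 ≡ 1, the order of 165 divides 80 < 240, so 165 is not a primitive root.

No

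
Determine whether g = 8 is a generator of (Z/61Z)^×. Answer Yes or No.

No

φ(61) = 61 − 1 = 60 = 2^2 · 3 · 5.
8 is a primitive root mod 61 iff 8^(φ(61)/q) ≢ 1 for every prime q | φ(61), i.e. q ∈ {2, 3, 5}.
8^30 ≡ 60 (mod 61)  [q = 2: ≢ 1 ✓]
8^20 ≡ 1 (mod 61)  [q = 3: ≡ 1 ✗]
8^12 ≡ 58 (mod 61)  [q = 5: ≢ 1 ✓]
The check at q = 3 fails, so 8 generates a proper subgroup.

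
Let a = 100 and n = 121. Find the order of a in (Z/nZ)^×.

11

By Lagrange's theorem, ord_121(100) divides φ(121) = φ(11^2) = 11·(11−1) = 110 = 2 · 5 · 11.
Divisors of 110: 1, 2, 5, 10, 11, 22, 55, 110.
Compute 100^d (mod 121) for the divisors d until we hit 1:
100^1 ≡ 100 (mod 121)
100^2 ≡ 78 (mod 121)
100^5 ≡ 12 (mod 121)
100^10 ≡ 23 (mod 121)
100^11 ≡ 1 (mod 121) ✓
The smallest such exponent is 11, so the order of 100 is 11.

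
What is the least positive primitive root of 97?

5

φ(97) = 97 − 1 = 96 = 2^5 · 3.
Test candidates g = 2, 3, … against the prime factors q ∈ {2, 3} of φ(97): g is a generator iff g^(96/q) ≢ 1 for every such q.
g = 2: 2^48 ≡ 1 — hits 1, so not a primitive root.
g = 3: 3^48 ≡ 1 — hits 1, so not a primitive root.
g = 4: 4^48 ≡ 1 — hits 1, so not a primitive root.
g = 5: 5^48 ≡ 96; 5^32 ≡ 35 — none is 1, so 5 is a primitive root.
So 5 is the smallest generator of (Z/97Z)^×.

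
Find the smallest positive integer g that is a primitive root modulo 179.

φ(179) = 179 − 1 = 178 = 2 · 89.
g is a primitive root iff g^(178/q) ≢ 1 (mod 179) for each prime q ∈ {2, 89}.
g = 2: 2^89 ≡ 178; 2^2 ≡ 4 — none is 1, so 2 is a primitive root.
So 2 is the smallest generator of (Z/179Z)^×.

2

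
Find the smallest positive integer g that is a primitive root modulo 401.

3

φ(401) = 401 − 1 = 400 = 2^4 · 5^2.
g is a primitive root iff g^(400/q) ≢ 1 (mod 401) for each prime q ∈ {2, 5}.
g = 2: 2^200 ≡ 1 — hits 1, so not a primitive root.
g = 3: 3^200 ≡ 400; 3^80 ≡ 72 — none is 1, so 3 is a primitive root.
The smallest primitive root modulo 401 is 3.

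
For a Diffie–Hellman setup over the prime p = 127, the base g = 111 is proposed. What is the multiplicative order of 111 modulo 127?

ord(111) | φ(127) = 127 − 1 = 126 = 2 · 3^2 · 7.
Divisors of 126: 1, 2, 3, 6, 7, 9, 14, 18, 21, 42, 63, 126.
Evaluate successive powers at the divisors of 126:
111^1 ≡ 111 (mod 127)
111^2 ≡ 2 (mod 127)
111^3 ≡ 95 (mod 127)
111^6 ≡ 8 (mod 127)
111^7 ≡ 126 (mod 127)
111^9 ≡ 125 (mod 127)
111^14 ≡ 1 (mod 127) ✓
Therefore the multiplicative order of 111 modulo 127 is 14.

14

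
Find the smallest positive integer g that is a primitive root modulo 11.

2

φ(11) = 11 − 1 = 10 = 2 · 5.
Test candidates g = 2, 3, … against the prime factors q ∈ {2, 5} of φ(11): g is a generator iff g^(10/q) ≢ 1 for every such q.
g = 2: 2^5 ≡ 10; 2^2 ≡ 4 — none is 1, so 2 is a primitive root.
So 2 is the smallest generator of (Z/11Z)^×.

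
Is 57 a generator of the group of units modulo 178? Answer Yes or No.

No

φ(178) = φ(2)·φ(89) = 1·88 = 88 = 2^3 · 11.
An element g generates (Z/178Z)^× iff g^(88/q) ≢ 1 (mod 178) for each prime q ∈ {2, 11}.
57^44 ≡ 1 (mod 178)  [q = 2: ≡ 1 ✗]
57^8 ≡ 39 (mod 178)  [q = 11: ≢ 1 ✓]
Since 57^44 ≡ 1, the order of 57 divides 44 < 88, so 57 is not a primitive root.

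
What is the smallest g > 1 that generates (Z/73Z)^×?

φ(73) = 73 − 1 = 72 = 2^3 · 3^2.
Test candidates g = 2, 3, … against the prime factors q ∈ {2, 3} of φ(73): g is a generator iff g^(72/q) ≢ 1 for every such q.
g = 2: 2^36 ≡ 1 — hits 1, so not a primitive root.
g = 3: 3^36 ≡ 1 — hits 1, so not a primitive root.
g = 4: 4^36 ≡ 1 — hits 1, so not a primitive root.
g = 5: 5^36 ≡ 72; 5^24 ≡ 8 — none is 1, so 5 is a primitive root.
So 5 is the smallest generator of (Z/73Z)^×.

5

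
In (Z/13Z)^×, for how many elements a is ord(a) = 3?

2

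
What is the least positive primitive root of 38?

φ(38) = φ(2)·φ(19) = 1·18 = 18 = 2 · 3^2.
Test candidates g = 2, 3, … against the prime factors q ∈ {2, 3} of φ(38): g is a generator iff g^(18/q) ≢ 1 for every such q.
g = 2: gcd(2, 38) = 2 > 1, not a unit — skip.
g = 3: 3^9 ≡ 37; 3^6 ≡ 7 — none is 1, so 3 is a primitive root.
So 3 is the smallest generator of (Z/38Z)^×.

3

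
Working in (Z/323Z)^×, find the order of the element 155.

Since 155 ∈ (Z/323Z)^×, its order divides φ(323) = φ(17·19) = (17−1)·(19−1) = 16·18 = 288 = 2^5 · 3^2.
Divisors of 288: 1, 2, 3, 4, 6, 8, 9, 12, 16, 18, 24, 32, 36, 48, 72, 96, 144, 288.
Compute 155^d (mod 323) for the divisors d until we hit 1:
155^1 ≡ 155 (mod 323)
155^2 ≡ 123 (mod 323)
155^3 ≡ 8 (mod 323)
155^4 ≡ 271 (mod 323)
155^6 ≡ 64 (mod 323)
155^8 ≡ 120 (mod 323)
155^9 ≡ 189 (mod 323)
155^12 ≡ 220 (mod 323)
155^16 ≡ 188 (mod 323)
155^18 ≡ 191 (mod 323)
155^24 ≡ 273 (mod 323)
155^32 ≡ 137 (mod 323)
155^36 ≡ 305 (mod 323)
155^48 ≡ 239 (mod 323)
155^72 ≡ 1 (mod 323) ✓
Hence ord(155) = 72.

72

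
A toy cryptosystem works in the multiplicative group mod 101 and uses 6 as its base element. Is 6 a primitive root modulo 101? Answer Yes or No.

No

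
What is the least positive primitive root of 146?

φ(146) = φ(2)·φ(73) = 1·72 = 72 = 2^3 · 3^2.
Test candidates g = 2, 3, … against the prime factors q ∈ {2, 3} of φ(146): g is a generator iff g^(72/q) ≢ 1 for every such q.
g = 2: gcd(2, 146) = 2 > 1, not a unit — skip.
g = 3: 3^36 ≡ 1 — hits 1, so not a primitive root.
g = 4: gcd(4, 146) = 2 > 1, not a unit — skip.
g = 5: 5^36 ≡ 145; 5^24 ≡ 81 — none is 1, so 5 is a primitive root.
Hence the least primitive root of 146 is 5.

5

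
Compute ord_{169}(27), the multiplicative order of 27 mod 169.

ord(27) | φ(169) = φ(13^2) = 13·(13−1) = 156 = 2^2 · 3 · 13.
Divisors of 156: 1, 2, 3, 4, 6, 12, 13, 26, 39, 52, 78, 156.
Compute 27^d (mod 169) for the divisors d until we hit 1:
27^1 ≡ 27 (mod 169)
27^2 ≡ 53 (mod 169)
27^3 ≡ 79 (mod 169)
27^4 ≡ 105 (mod 169)
27^6 ≡ 157 (mod 169)
27^12 ≡ 144 (mod 169)
27^13 ≡ 1 (mod 169) ✓
So ord_169(27) = 13.

13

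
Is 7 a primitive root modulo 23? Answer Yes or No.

Yes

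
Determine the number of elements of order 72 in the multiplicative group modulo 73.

φ(73) = 73 − 1 = 72 = 2^3 · 3^2.
Since (Z/73Z)^× is cyclic of order 72, the number of elements of order d is φ(d) when d | 72 and 0 otherwise.
72 = 2^3 · 3^2 divides 72, and φ(72) = 24.

24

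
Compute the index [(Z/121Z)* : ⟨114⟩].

ord(114) | φ(121) = φ(11^2) = 11·(11−1) = 110 = 2 · 5 · 11.
Divisors of 110: 1, 2, 5, 10, 11, 22, 55, 110.
Test each divisor d:
114^1 ≡ 114
114^2 ≡ 49
114^5 ≡ 12
114^10 ≡ 23
114^11 ≡ 81
114^22 ≡ 27
114^55 ≡ 1
Thus |⟨114⟩| = ord(114) = 55.
The index is φ(121) / ord(114) = 110 / 55 = 2.

2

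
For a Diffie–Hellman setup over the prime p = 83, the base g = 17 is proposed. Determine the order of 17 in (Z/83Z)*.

41

Since 17 ∈ (Z/83Z)^×, its order divides φ(83) = 83 − 1 = 82 = 2 · 41.
Divisors of 82: 1, 2, 41, 82.
Test each divisor d:
17^1 ≡ 17 (mod 83)
17^2 ≡ 40 (mod 83)
17^41 ≡ 1 (mod 83) ✓
Therefore the multiplicative order of 17 modulo 83 is 41.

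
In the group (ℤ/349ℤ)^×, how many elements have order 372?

0

φ(349) = 349 − 1 = 348 = 2^2 · 3 · 29.
Since (Z/349Z)^× is cyclic of order 348, the number of elements of order d is φ(d) when d | 348 and 0 otherwise.
Here 348 is not a multiple of 372, so there are no elements of order 372.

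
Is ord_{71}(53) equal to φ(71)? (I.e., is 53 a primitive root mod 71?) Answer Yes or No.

Yes

φ(71) = 71 − 1 = 70 = 2 · 5 · 7.
An element g generates (Z/71Z)^× iff g^(70/q) ≢ 1 (mod 71) for each prime q ∈ {2, 5, 7}.
53^35 ≡ 70 (mod 71)  [q = 2: ≢ 1 ✓]
53^14 ≡ 57 (mod 71)  [q = 5: ≢ 1 ✓]
53^10 ≡ 37 (mod 71)  [q = 7: ≢ 1 ✓]
Every test exponent gives a nontrivial residue, hence 53 generates the full group.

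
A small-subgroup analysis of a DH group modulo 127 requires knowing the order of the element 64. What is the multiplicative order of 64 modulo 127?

7

By Lagrange's theorem, ord_127(64) divides φ(127) = 127 − 1 = 126 = 2 · 3^2 · 7.
Divisors of 126: 1, 2, 3, 6, 7, 9, 14, 18, 21, 42, 63, 126.
Evaluate successive powers at the divisors of 126:
64^1 ≡ 64
64^2 ≡ 32
64^3 ≡ 16
64^6 ≡ 2
64^7 ≡ 1
The smallest such exponent is 7, so the order of 64 is 7.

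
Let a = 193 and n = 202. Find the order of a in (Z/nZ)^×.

25

Since 193 ∈ (Z/202Z)^×, its order divides φ(202) = φ(2)·φ(101) = 1·100 = 100 = 2^2 · 5^2.
Divisors of 100: 1, 2, 4, 5, 10, 20, 25, 50, 100.
Check 193^d mod 202 for each divisor in increasing order:
193^1 ≡ 193 (mod 202)
193^2 ≡ 81 (mod 202)
193^4 ≡ 97 (mod 202)
193^5 ≡ 137 (mod 202)
193^10 ≡ 185 (mod 202)
193^20 ≡ 87 (mod 202)
193^25 ≡ 1 (mod 202) ✓
Therefore the multiplicative order of 193 modulo 202 is 25.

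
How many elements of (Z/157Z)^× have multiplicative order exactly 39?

φ(157) = 157 − 1 = 156 = 2^2 · 3 · 13.
(Z/157Z)^× is cyclic (|G| = 156); a cyclic group of order m has exactly φ(d) elements of each order d | m, and none otherwise.
39 = 3 · 13 divides 156, and φ(39) = 24.

24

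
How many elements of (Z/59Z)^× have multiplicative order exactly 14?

0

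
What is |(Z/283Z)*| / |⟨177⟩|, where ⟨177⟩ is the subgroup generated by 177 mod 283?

3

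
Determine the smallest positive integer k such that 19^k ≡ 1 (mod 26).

12

The order of 19 must divide φ(26) = φ(2)·φ(13) = 1·12 = 12 = 2^2 · 3.
Divisors of 12: 1, 2, 3, 4, 6, 12.
Evaluate successive powers at the divisors of 12:
19^1 ≡ 19 (mod 26)
19^2 ≡ 23 (mod 26)
19^3 ≡ 21 (mod 26)
19^4 ≡ 9 (mod 26)
19^6 ≡ 25 (mod 26)
19^12 ≡ 1 (mod 26) ✓
Hence ord(19) = 12.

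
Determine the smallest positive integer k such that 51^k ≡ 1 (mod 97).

32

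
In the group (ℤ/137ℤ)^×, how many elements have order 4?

2

φ(137) = 137 − 1 = 136 = 2^3 · 17.
Since (Z/137Z)^× is cyclic of order 136, the number of elements of order d is φ(d) when d | 136 and 0 otherwise.
4 = 2^2 divides 136, and φ(4) = 2.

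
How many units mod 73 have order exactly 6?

2

φ(73) = 73 − 1 = 72 = 2^3 · 3^2.
Since (Z/73Z)^× is cyclic of order 72, the number of elements of order d is φ(d) when d | 72 and 0 otherwise.
6 = 2 · 3 divides 72, and φ(6) = 2.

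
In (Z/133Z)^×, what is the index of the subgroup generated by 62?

By Lagrange's theorem, ord_133(62) divides φ(133) = φ(7·19) = (7−1)·(19−1) = 6·18 = 108 = 2^2 · 3^3.
Divisors of 108: 1, 2, 3, 4, 6, 9, 12, 18, 27, 36, 54, 108.
Test each divisor d:
62^1 ≡ 62
62^2 ≡ 120
62^3 ≡ 125
62^4 ≡ 36
62^6 ≡ 64
62^9 ≡ 20
62^12 ≡ 106
62^18 ≡ 1
Thus |⟨62⟩| = ord(62) = 18.
Index = |(Z/133Z)^×| / |⟨62⟩| = 108 / 18 = 6.

6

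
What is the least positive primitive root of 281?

3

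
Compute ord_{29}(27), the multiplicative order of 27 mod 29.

28

The order of 27 must divide φ(29) = 29 − 1 = 28 = 2^2 · 7.
Divisors of 28: 1, 2, 4, 7, 14, 28.
Test each divisor d:
27^1 ≡ 27 (mod 29)
27^2 ≡ 4 (mod 29)
27^4 ≡ 16 (mod 29)
27^7 ≡ 17 (mod 29)
27^14 ≡ 28 (mod 29)
27^28 ≡ 1 (mod 29) ✓
Therefore the multiplicative order of 27 modulo 29 is 28.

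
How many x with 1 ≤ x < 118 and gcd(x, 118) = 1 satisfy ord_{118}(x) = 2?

1

φ(118) = φ(2)·φ(59) = 1·58 = 58 = 2 · 29.
Since (Z/118Z)^× is cyclic of order 58, the number of elements of order d is φ(d) when d | 58 and 0 otherwise.
2 | 58, and φ(2) = 2 − 1 = 1.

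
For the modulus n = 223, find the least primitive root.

φ(223) = 223 − 1 = 222 = 2 · 3 · 37.
g is a primitive root iff g^(222/q) ≢ 1 (mod 223) for each prime q ∈ {2, 3, 37}.
g = 2: 2^111 ≡ 1 — hits 1, so not a primitive root.
g = 3: 3^111 ≡ 222; 3^74 ≡ 183; 3^6 ≡ 60 — none is 1, so 3 is a primitive root.
The smallest primitive root modulo 223 is 3.

3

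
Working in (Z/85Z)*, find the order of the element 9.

8

The order of 9 must divide φ(85) = φ(5·17) = (5−1)·(17−1) = 4·16 = 64 = 2^6.
Divisors of 64: 1, 2, 4, 8, 16, 32, 64.
Test each divisor d:
9^1 ≡ 9 (mod 85)
9^2 ≡ 81 (mod 85)
9^4 ≡ 16 (mod 85)
9^8 ≡ 1 (mod 85) ✓
The smallest such exponent is 8, so the order of 9 is 8.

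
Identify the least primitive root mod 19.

φ(19) = 19 − 1 = 18 = 2 · 3^2.
Test candidates g = 2, 3, … against the prime factors q ∈ {2, 3} of φ(19): g is a generator iff g^(18/q) ≢ 1 for every such q.
g = 2: 2^9 ≡ 18; 2^6 ≡ 7 — none is 1, so 2 is a primitive root.
The smallest primitive root modulo 19 is 2.

2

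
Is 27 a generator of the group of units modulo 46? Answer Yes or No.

No

φ(46) = φ(2)·φ(23) = 1·22 = 22 = 2 · 11.
An element g generates (Z/46Z)^× iff g^(22/q) ≢ 1 (mod 46) for each prime q ∈ {2, 11}.
27^11 ≡ 1 (mod 46)  [q = 2: ≡ 1 ✗]
27^2 ≡ 39 (mod 46)  [q = 11: ≢ 1 ✓]
The check at q = 2 fails, so 27 generates a proper subgroup.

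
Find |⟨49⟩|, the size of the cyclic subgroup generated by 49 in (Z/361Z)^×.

By Lagrange's theorem, ord_361(49) divides φ(361) = φ(19^2) = 19·(19−1) = 342 = 2 · 3^2 · 19.
Divisors of 342: 1, 2, 3, 6, 9, 18, 19, 38, 57, 114, 171, 342.
Test each divisor d:
49^1 ≡ 49 (mod 361)
49^2 ≡ 235 (mod 361)
49^3 ≡ 324 (mod 361)
49^6 ≡ 286 (mod 361)
49^9 ≡ 248 (mod 361)
49^18 ≡ 134 (mod 361)
49^19 ≡ 68 (mod 361)
49^38 ≡ 292 (mod 361)
49^57 ≡ 1 (mod 361) ✓
Hence ord(49) = 57.

57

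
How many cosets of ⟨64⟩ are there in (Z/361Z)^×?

By Lagrange's theorem, ord_361(64) divides φ(361) = φ(19^2) = 19·(19−1) = 342 = 2 · 3^2 · 19.
Divisors of 342: 1, 2, 3, 6, 9, 18, 19, 38, 57, 114, 171, 342.
Test each divisor d:
64^1 ≡ 64 (mod 361)
64^2 ≡ 125 (mod 361)
64^3 ≡ 58 (mod 361)
64^6 ≡ 115 (mod 361)
64^9 ≡ 172 (mod 361)
64^18 ≡ 343 (mod 361)
64^19 ≡ 292 (mod 361)
64^38 ≡ 68 (mod 361)
64^57 ≡ 1 (mod 361) ✓
So ord_361(64) = 57, hence |⟨64⟩| = 57.
[(Z/361Z)^× : ⟨64⟩] = 342/57 = 6.

6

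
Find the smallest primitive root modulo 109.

φ(109) = 109 − 1 = 108 = 2^2 · 3^3.
g is a primitive root iff g^(108/q) ≢ 1 (mod 109) for each prime q ∈ {2, 3}.
g = 2: 2^54 ≡ 108; 2^36 ≡ 1 — hits 1, so not a primitive root.
g = 3: 3^54 ≡ 1 — hits 1, so not a primitive root.
g = 4: 4^54 ≡ 1 — hits 1, so not a primitive root.
g = 5: 5^54 ≡ 1 — hits 1, so not a primitive root.
g = 6: 6^54 ≡ 108; 6^36 ≡ 63 — none is 1, so 6 is a primitive root.
Hence the least primitive root of 109 is 6.

6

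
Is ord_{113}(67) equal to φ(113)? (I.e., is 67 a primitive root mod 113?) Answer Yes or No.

Yes

φ(113) = 113 − 1 = 112 = 2^4 · 7.
An element g generates (Z/113Z)^× iff g^(112/q) ≢ 1 (mod 113) for each prime q ∈ {2, 7}.
67^56 ≡ 112 (mod 113)  [q = 2: ≢ 1 ✓]
67^16 ≡ 106 (mod 113)  [q = 7: ≢ 1 ✓]
Every test exponent gives a nontrivial residue, hence 67 generates the full group.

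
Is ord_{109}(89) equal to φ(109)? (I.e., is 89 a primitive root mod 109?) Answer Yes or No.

No

φ(109) = 109 − 1 = 108 = 2^2 · 3^3.
An element g generates (Z/109Z)^× iff g^(108/q) ≢ 1 (mod 109) for each prime q ∈ {2, 3}.
89^54 ≡ 1 (mod 109)  [q = 2: ≡ 1 ✗]
89^36 ≡ 63 (mod 109)  [q = 3: ≢ 1 ✓]
Since 89^54 ≡ 1, the order of 89 divides 54 < 108, so 89 is not a primitive root.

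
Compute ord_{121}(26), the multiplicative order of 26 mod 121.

By Lagrange's theorem, ord_121(26) divides φ(121) = φ(11^2) = 11·(11−1) = 110 = 2 · 5 · 11.
Divisors of 110: 1, 2, 5, 10, 11, 22, 55, 110.
Evaluate successive powers at the divisors of 110:
26^1 ≡ 26 (mod 121)
26^2 ≡ 71 (mod 121)
26^5 ≡ 23 (mod 121)
26^10 ≡ 45 (mod 121)
26^11 ≡ 81 (mod 121)
26^22 ≡ 27 (mod 121)
26^55 ≡ 1 (mod 121) ✓
Therefore the multiplicative order of 26 modulo 121 is 55.

55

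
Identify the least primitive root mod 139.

φ(139) = 139 − 1 = 138 = 2 · 3 · 23.
Test candidates g = 2, 3, … against the prime factors q ∈ {2, 3, 23} of φ(139): g is a generator iff g^(138/q) ≢ 1 for every such q.
g = 2: 2^69 ≡ 138; 2^46 ≡ 96; 2^6 ≡ 64 — none is 1, so 2 is a primitive root.
So 2 is the smallest generator of (Z/139Z)^×.

2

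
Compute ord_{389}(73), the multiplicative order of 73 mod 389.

97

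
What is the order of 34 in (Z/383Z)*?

191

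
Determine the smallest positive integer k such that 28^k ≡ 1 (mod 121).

110

The order of 28 must divide φ(121) = φ(11^2) = 11·(11−1) = 110 = 2 · 5 · 11.
Divisors of 110: 1, 2, 5, 10, 11, 22, 55, 110.
Compute 28^d (mod 121) for the divisors d until we hit 1:
28^1 ≡ 28
28^2 ≡ 58
28^5 ≡ 54
28^10 ≡ 12
28^11 ≡ 94
28^22 ≡ 3
28^55 ≡ 120
28^110 ≡ 1
So ord_121(28) = 110.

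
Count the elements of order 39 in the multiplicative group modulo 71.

0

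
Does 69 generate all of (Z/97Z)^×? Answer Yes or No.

φ(97) = 97 − 1 = 96 = 2^5 · 3.
Test 69^(96/q) mod 97 for each prime factor q of 96:
69^48 ≡ 96 (mod 97)  [q = 2: ≢ 1 ✓]
69^32 ≡ 1 (mod 97)  [q = 3: ≡ 1 ✗]
Since 69^32 ≡ 1, the order of 69 divides 32 < 96, so 69 is not a primitive root.

No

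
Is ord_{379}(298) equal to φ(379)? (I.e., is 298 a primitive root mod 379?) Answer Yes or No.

Yes

φ(379) = 379 − 1 = 378 = 2 · 3^3 · 7.
Test 298^(378/q) mod 379 for each prime factor q of 378:
298^189 ≡ 378 (mod 379)  [q = 2: ≢ 1 ✓]
298^126 ≡ 51 (mod 379)  [q = 3: ≢ 1 ✓]
298^54 ≡ 86 (mod 379)  [q = 7: ≢ 1 ✓]
None equal 1, so ord_379(298) = 378: 298 is a primitive root.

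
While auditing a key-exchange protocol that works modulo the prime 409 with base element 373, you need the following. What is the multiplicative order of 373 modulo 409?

Since 373 ∈ (Z/409Z)^×, its order divides φ(409) = 409 − 1 = 408 = 2^3 · 3 · 17.
Divisors of 408: 1, 2, 3, 4, 6, 8, 12, 17, 24, 34, 51, 68, 102, 136, 204, 408.
Compute 373^d (mod 409) for the divisors d until we hit 1:
373^1 ≡ 373 (mod 409)
373^2 ≡ 69 (mod 409)
373^3 ≡ 379 (mod 409)
373^4 ≡ 262 (mod 409)
373^6 ≡ 82 (mod 409)
373^8 ≡ 341 (mod 409)
373^12 ≡ 180 (mod 409)
373^17 ≡ 408 (mod 409)
373^24 ≡ 89 (mod 409)
373^34 ≡ 1 (mod 409) ✓
The smallest such exponent is 34, so the order of 373 is 34.

34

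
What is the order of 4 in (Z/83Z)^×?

41

Since 4 ∈ (Z/83Z)^×, its order divides φ(83) = 83 − 1 = 82 = 2 · 41.
Divisors of 82: 1, 2, 41, 82.
Test each divisor d:
4^1 ≡ 4
4^2 ≡ 16
4^41 ≡ 1
Hence ord(4) = 41.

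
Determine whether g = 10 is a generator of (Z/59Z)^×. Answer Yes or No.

Yes

φ(59) = 59 − 1 = 58 = 2 · 29.
It suffices to check that the order of 10 is not a proper divisor of 58: compute 10^(58/q) for q ∈ {2, 29}.
10^29 ≡ 58 (mod 59)  [q = 2: ≢ 1 ✓]
10^2 ≡ 41 (mod 59)  [q = 29: ≢ 1 ✓]
All checks pass, so 10 has order 58 and is a primitive root modulo 59.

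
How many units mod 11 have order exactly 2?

1

φ(11) = 11 − 1 = 10 = 2 · 5.
In a cyclic group of order 10, there are φ(d) elements of order d for each divisor d of 10, and zero for non-divisors.
2 | 10, and φ(2) = 2 − 1 = 1.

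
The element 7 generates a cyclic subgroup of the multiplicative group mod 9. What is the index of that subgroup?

2

ord(7) | φ(9) = φ(3^2) = 3·(3−1) = 6 = 2 · 3.
Divisors of 6: 1, 2, 3, 6.
Compute 7^d (mod 9) for the divisors d until we hit 1:
7^1 ≡ 7
7^2 ≡ 4
7^3 ≡ 1
The order of 7 is 3, so the subgroup it generates has 3 elements.
Index = |(Z/9Z)^×| / |⟨7⟩| = 6 / 3 = 2.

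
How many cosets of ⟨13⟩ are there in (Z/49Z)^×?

3

The order of 13 must divide φ(49) = φ(7^2) = 7·(7−1) = 42 = 2 · 3 · 7.
Divisors of 42: 1, 2, 3, 6, 7, 14, 21, 42.
Test each divisor d:
13^1 ≡ 13 (mod 49)
13^2 ≡ 22 (mod 49)
13^3 ≡ 41 (mod 49)
13^6 ≡ 15 (mod 49)
13^7 ≡ 48 (mod 49)
13^14 ≡ 1 (mod 49) ✓
The order of 13 is 14, so the subgroup it generates has 14 elements.
The index is φ(49) / ord(13) = 42 / 14 = 3.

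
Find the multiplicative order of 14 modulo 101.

10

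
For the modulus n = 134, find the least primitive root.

7

φ(134) = φ(2)·φ(67) = 1·66 = 66 = 2 · 3 · 11.
Test candidates g = 2, 3, … against the prime factors q ∈ {2, 3, 11} of φ(134): g is a generator iff g^(66/q) ≢ 1 for every such q.
g = 2: gcd(2, 134) = 2 > 1, not a unit — skip.
g = 3: 3^33 ≡ 133; 3^22 ≡ 1 — hits 1, so not a primitive root.
g = 4: gcd(4, 134) = 2 > 1, not a unit — skip.
g = 5: 5^33 ≡ 133; 5^22 ≡ 1 — hits 1, so not a primitive root.
g = 6: gcd(6, 134) = 2 > 1, not a unit — skip.
g = 7: 7^33 ≡ 133; 7^22 ≡ 29; 7^6 ≡ 131 — none is 1, so 7 is a primitive root.
Hence the least primitive root of 134 is 7.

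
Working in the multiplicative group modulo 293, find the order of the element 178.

146

ord(178) | φ(293) = 293 − 1 = 292 = 2^2 · 73.
Divisors of 292: 1, 2, 4, 73, 146, 292.
Evaluate successive powers at the divisors of 292:
178^1 ≡ 178 (mod 293)
178^2 ≡ 40 (mod 293)
178^4 ≡ 135 (mod 293)
178^73 ≡ 292 (mod 293)
178^146 ≡ 1 (mod 293) ✓
The smallest such exponent is 146, so the order of 178 is 146.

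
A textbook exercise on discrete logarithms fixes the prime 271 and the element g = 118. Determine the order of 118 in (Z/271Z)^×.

270

Since 118 ∈ (Z/271Z)^×, its order divides φ(271) = 271 − 1 = 270 = 2 · 3^3 · 5.
Divisors of 270: 1, 2, 3, 5, 6, 9, 10, 15, 18, 27, 30, 45, 54, 90, 135, 270.
Compute 118^d (mod 271) for the divisors d until we hit 1:
118^1 ≡ 118 (mod 271)
118^2 ≡ 103 (mod 271)
118^3 ≡ 230 (mod 271)
118^5 ≡ 113 (mod 271)
118^6 ≡ 55 (mod 271)
118^9 ≡ 184 (mod 271)
118^10 ≡ 32 (mod 271)
118^15 ≡ 93 (mod 271)
118^18 ≡ 252 (mod 271)
118^27 ≡ 27 (mod 271)
118^30 ≡ 248 (mod 271)
118^45 ≡ 29 (mod 271)
118^54 ≡ 187 (mod 271)
118^90 ≡ 28 (mod 271)
118^135 ≡ 270 (mod 271)
118^270 ≡ 1 (mod 271) ✓
So ord_271(118) = 270.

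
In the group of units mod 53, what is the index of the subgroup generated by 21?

1

ord(21) | φ(53) = 53 − 1 = 52 = 2^2 · 13.
Divisors of 52: 1, 2, 4, 13, 26, 52.
Check 21^d mod 53 for each divisor in increasing order:
21^1 ≡ 21 (mod 53)
21^2 ≡ 17 (mod 53)
21^4 ≡ 24 (mod 53)
21^13 ≡ 23 (mod 53)
21^26 ≡ 52 (mod 53)
21^52 ≡ 1 (mod 53) ✓
Thus |⟨21⟩| = ord(21) = 52.
The index is φ(53) / ord(21) = 52 / 52 = 1.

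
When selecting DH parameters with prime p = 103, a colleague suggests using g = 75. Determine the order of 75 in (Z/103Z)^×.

102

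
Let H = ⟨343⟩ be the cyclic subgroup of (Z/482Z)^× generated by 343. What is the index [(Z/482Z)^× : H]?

ord(343) | φ(482) = φ(2)·φ(241) = 1·240 = 240 = 2^4 · 3 · 5.
Divisors of 240: 1, 2, 3, 4, 5, 6, 8, 10, 12, 15, 16, 20, 24, 30, 40, 48, 60, 80, 120, 240.
Compute 343^d (mod 482) for the divisors d until we hit 1:
343^1 ≡ 343 (mod 482)
343^2 ≡ 41 (mod 482)
343^3 ≡ 85 (mod 482)
343^4 ≡ 235 (mod 482)
343^5 ≡ 111 (mod 482)
343^6 ≡ 477 (mod 482)
343^8 ≡ 277 (mod 482)
343^10 ≡ 271 (mod 482)
343^12 ≡ 25 (mod 482)
343^15 ≡ 197 (mod 482)
343^16 ≡ 91 (mod 482)
343^20 ≡ 177 (mod 482)
343^24 ≡ 143 (mod 482)
343^30 ≡ 249 (mod 482)
343^40 ≡ 481 (mod 482)
343^48 ≡ 205 (mod 482)
343^60 ≡ 305 (mod 482)
343^80 ≡ 1 (mod 482) ✓
So ord_482(343) = 80, hence |⟨343⟩| = 80.
The index is φ(482) / ord(343) = 240 / 80 = 3.

3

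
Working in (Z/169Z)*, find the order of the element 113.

39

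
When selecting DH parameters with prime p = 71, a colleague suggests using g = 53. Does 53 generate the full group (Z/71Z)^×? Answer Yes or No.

Yes

φ(71) = 71 − 1 = 70 = 2 · 5 · 7.
An element g generates (Z/71Z)^× iff g^(70/q) ≢ 1 (mod 71) for each prime q ∈ {2, 5, 7}.
53^35 ≡ 70 (mod 71)  [q = 2: ≢ 1 ✓]
53^14 ≡ 57 (mod 71)  [q = 5: ≢ 1 ✓]
53^10 ≡ 37 (mod 71)  [q = 7: ≢ 1 ✓]
All checks pass, so 53 has order 70 and is a primitive root modulo 71.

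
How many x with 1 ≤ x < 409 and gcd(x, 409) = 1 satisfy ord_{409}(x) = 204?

64

φ(409) = 409 − 1 = 408 = 2^3 · 3 · 17.
Since (Z/409Z)^× is cyclic of order 408, the number of elements of order d is φ(d) when d | 408 and 0 otherwise.
204 = 2^2 · 3 · 17 divides 408, and φ(204) = 64.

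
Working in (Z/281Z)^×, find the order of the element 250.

140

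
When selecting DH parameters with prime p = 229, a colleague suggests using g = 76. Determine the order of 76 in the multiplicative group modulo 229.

Since 76 ∈ (Z/229Z)^×, its order divides φ(229) = 229 − 1 = 228 = 2^2 · 3 · 19.
Divisors of 228: 1, 2, 3, 4, 6, 12, 19, 38, 57, 76, 114, 228.
Check 76^d mod 229 for each divisor in increasing order:
76^1 ≡ 76
76^2 ≡ 51
76^3 ≡ 212
76^4 ≡ 82
76^6 ≡ 60
76^12 ≡ 165
76^19 ≡ 135
76^38 ≡ 134
76^57 ≡ 228
76^76 ≡ 94
76^114 ≡ 1
The smallest such exponent is 114, so the order of 76 is 114.

114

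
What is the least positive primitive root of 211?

φ(211) = 211 − 1 = 210 = 2 · 3 · 5 · 7.
g is a primitive root iff g^(210/q) ≢ 1 (mod 211) for each prime q ∈ {2, 3, 5, 7}.
g = 2: 2^105 ≡ 210; 2^70 ≡ 196; 2^42 ≡ 107; 2^30 ≡ 171 — none is 1, so 2 is a primitive root.
The smallest primitive root modulo 211 is 2.

2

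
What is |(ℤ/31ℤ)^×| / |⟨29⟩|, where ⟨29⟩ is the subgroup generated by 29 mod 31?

3

The order of 29 must divide φ(31) = 31 − 1 = 30 = 2 · 3 · 5.
Divisors of 30: 1, 2, 3, 5, 6, 10, 15, 30.
Check 29^d mod 31 for each divisor in increasing order:
29^1 ≡ 29 (mod 31)
29^2 ≡ 4 (mod 31)
29^3 ≡ 23 (mod 31)
29^5 ≡ 30 (mod 31)
29^6 ≡ 2 (mod 31)
29^10 ≡ 1 (mod 31) ✓
The order of 29 is 10, so the subgroup it generates has 10 elements.
[(Z/31Z)^× : ⟨29⟩] = 30/10 = 3.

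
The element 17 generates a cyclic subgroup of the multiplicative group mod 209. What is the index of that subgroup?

2

Since 17 ∈ (Z/209Z)^×, its order divides φ(209) = φ(11·19) = (11−1)·(19−1) = 10·18 = 180 = 2^2 · 3^2 · 5.
Divisors of 180: 1, 2, 3, 4, 5, 6, 9, 10, 12, 15, 18, 20, 30, 36, 45, 60, 90, 180.
Evaluate successive powers at the divisors of 180:
17^1 ≡ 17 (mod 209)
17^2 ≡ 80 (mod 209)
17^3 ≡ 106 (mod 209)
17^4 ≡ 130 (mod 209)
17^5 ≡ 120 (mod 209)
17^6 ≡ 159 (mod 209)
17^9 ≡ 134 (mod 209)
17^10 ≡ 188 (mod 209)
17^12 ≡ 201 (mod 209)
17^15 ≡ 197 (mod 209)
17^18 ≡ 191 (mod 209)
17^20 ≡ 23 (mod 209)
17^30 ≡ 144 (mod 209)
17^36 ≡ 115 (mod 209)
17^45 ≡ 153 (mod 209)
17^60 ≡ 45 (mod 209)
17^90 ≡ 1 (mod 209) ✓
Thus |⟨17⟩| = ord(17) = 90.
[(Z/209Z)^× : ⟨17⟩] = 180/90 = 2.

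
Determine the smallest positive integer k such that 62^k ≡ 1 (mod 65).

The order of 62 must divide φ(65) = φ(5·13) = (5−1)·(13−1) = 4·12 = 48 = 2^4 · 3.
Divisors of 48: 1, 2, 3, 4, 6, 8, 12, 16, 24, 48.
Evaluate successive powers at the divisors of 48:
62^1 ≡ 62
62^2 ≡ 9
62^3 ≡ 38
62^4 ≡ 16
62^6 ≡ 14
62^8 ≡ 61
62^12 ≡ 1
The smallest such exponent is 12, so the order of 62 is 12.

12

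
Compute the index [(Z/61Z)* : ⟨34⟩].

12

The order of 34 must divide φ(61) = 61 − 1 = 60 = 2^2 · 3 · 5.
Divisors of 60: 1, 2, 3, 4, 5, 6, 10, 12, 15, 20, 30, 60.
Compute 34^d (mod 61) for the divisors d until we hit 1:
34^1 ≡ 34
34^2 ≡ 58
34^3 ≡ 20
34^4 ≡ 9
34^5 ≡ 1
So ord_61(34) = 5, hence |⟨34⟩| = 5.
Index = |(Z/61Z)^×| / |⟨34⟩| = 60 / 5 = 12.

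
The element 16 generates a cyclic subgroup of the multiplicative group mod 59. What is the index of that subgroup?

2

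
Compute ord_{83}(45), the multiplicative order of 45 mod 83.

82

Since 45 ∈ (Z/83Z)^×, its order divides φ(83) = 83 − 1 = 82 = 2 · 41.
Divisors of 82: 1, 2, 41, 82.
Check 45^d mod 83 for each divisor in increasing order:
45^1 ≡ 45 (mod 83)
45^2 ≡ 33 (mod 83)
45^41 ≡ 82 (mod 83)
45^82 ≡ 1 (mod 83) ✓
Hence ord(45) = 82.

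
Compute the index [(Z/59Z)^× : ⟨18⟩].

1

Since 18 ∈ (Z/59Z)^×, its order divides φ(59) = 59 − 1 = 58 = 2 · 29.
Divisors of 58: 1, 2, 29, 58.
Compute 18^d (mod 59) for the divisors d until we hit 1:
18^1 ≡ 18 (mod 59)
18^2 ≡ 29 (mod 59)
18^29 ≡ 58 (mod 59)
18^58 ≡ 1 (mod 59) ✓
So ord_59(18) = 58, hence |⟨18⟩| = 58.
Index = |(Z/59Z)^×| / |⟨18⟩| = 58 / 58 = 1.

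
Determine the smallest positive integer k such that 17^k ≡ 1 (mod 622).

310

Since 17 ∈ (Z/622Z)^×, its order divides φ(622) = φ(2)·φ(311) = 1·310 = 310 = 2 · 5 · 31.
Divisors of 310: 1, 2, 5, 10, 31, 62, 155, 310.
Compute 17^d (mod 622) for the divisors d until we hit 1:
17^1 ≡ 17
17^2 ≡ 289
17^5 ≡ 453
17^10 ≡ 571
17^31 ≡ 305
17^62 ≡ 347
17^155 ≡ 621
17^310 ≡ 1
Therefore the multiplicative order of 17 modulo 622 is 310.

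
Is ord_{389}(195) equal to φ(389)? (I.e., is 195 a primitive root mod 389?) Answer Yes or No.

φ(389) = 389 − 1 = 388 = 2^2 · 97.
It suffices to check that the order of 195 is not a proper divisor of 388: compute 195^(388/q) for q ∈ {2, 97}.
195^194 ≡ 388 (mod 389)  [q = 2: ≢ 1 ✓]
195^4 ≡ 73 (mod 389)  [q = 97: ≢ 1 ✓]
None equal 1, so ord_389(195) = 388: 195 is a primitive root.

Yes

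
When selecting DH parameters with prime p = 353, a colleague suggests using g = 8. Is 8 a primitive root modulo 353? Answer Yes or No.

φ(353) = 353 − 1 = 352 = 2^5 · 11.
It suffices to check that the order of 8 is not a proper divisor of 352: compute 8^(352/q) for q ∈ {2, 11}.
8^176 ≡ 1 (mod 353)  [q = 2: ≡ 1 ✗]
8^32 ≡ 256 (mod 353)  [q = 11: ≢ 1 ✓]
8^176 ≡ 1 shows ord(8) | 176, strictly less than φ(353); not a primitive root.

No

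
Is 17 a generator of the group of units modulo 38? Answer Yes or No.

No

φ(38) = φ(2)·φ(19) = 1·18 = 18 = 2 · 3^2.
Test 17^(18/q) mod 38 for each prime factor q of 18:
17^9 ≡ 1 (mod 38)  [q = 2: ≡ 1 ✗]
17^6 ≡ 7 (mod 38)  [q = 3: ≢ 1 ✓]
Since 17^9 ≡ 1, the order of 17 divides 9 < 18, so 17 is not a primitive root.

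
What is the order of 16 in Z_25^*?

5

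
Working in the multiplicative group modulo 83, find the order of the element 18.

82

Since 18 ∈ (Z/83Z)^×, its order divides φ(83) = 83 − 1 = 82 = 2 · 41.
Divisors of 82: 1, 2, 41, 82.
Test each divisor d:
18^1 ≡ 18 (mod 83)
18^2 ≡ 75 (mod 83)
18^41 ≡ 82 (mod 83)
18^82 ≡ 1 (mod 83) ✓
So ord_83(18) = 82.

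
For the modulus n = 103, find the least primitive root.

φ(103) = 103 − 1 = 102 = 2 · 3 · 17.
g is a primitive root iff g^(102/q) ≢ 1 (mod 103) for each prime q ∈ {2, 3, 17}.
g = 2: 2^51 ≡ 1 — hits 1, so not a primitive root.
g = 3: 3^51 ≡ 102; 3^34 ≡ 1 — hits 1, so not a primitive root.
g = 4: 4^51 ≡ 1 — hits 1, so not a primitive root.
g = 5: 5^51 ≡ 102; 5^34 ≡ 56; 5^6 ≡ 72 — none is 1, so 5 is a primitive root.
So 5 is the smallest generator of (Z/103Z)^×.

5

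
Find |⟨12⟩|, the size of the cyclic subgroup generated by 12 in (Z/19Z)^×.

6

ord(12) | φ(19) = 19 − 1 = 18 = 2 · 3^2.
Divisors of 18: 1, 2, 3, 6, 9, 18.
Compute 12^d (mod 19) for the divisors d until we hit 1:
12^1 ≡ 12 (mod 19)
12^2 ≡ 11 (mod 19)
12^3 ≡ 18 (mod 19)
12^6 ≡ 1 (mod 19) ✓
Therefore the multiplicative order of 12 modulo 19 is 6.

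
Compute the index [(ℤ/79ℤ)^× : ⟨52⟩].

6

Since 52 ∈ (Z/79Z)^×, its order divides φ(79) = 79 − 1 = 78 = 2 · 3 · 13.
Divisors of 78: 1, 2, 3, 6, 13, 26, 39, 78.
Test each divisor d:
52^1 ≡ 52
52^2 ≡ 18
52^3 ≡ 67
52^6 ≡ 65
52^13 ≡ 1
Thus |⟨52⟩| = ord(52) = 13.
Index = |(Z/79Z)^×| / |⟨52⟩| = 78 / 13 = 6.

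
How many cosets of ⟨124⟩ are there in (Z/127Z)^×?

2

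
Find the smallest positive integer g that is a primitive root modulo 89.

φ(89) = 89 − 1 = 88 = 2^3 · 11.
Test candidates g = 2, 3, … against the prime factors q ∈ {2, 11} of φ(89): g is a generator iff g^(88/q) ≢ 1 for every such q.
g = 2: 2^44 ≡ 1 — hits 1, so not a primitive root.
g = 3: 3^44 ≡ 88; 3^8 ≡ 64 — none is 1, so 3 is a primitive root.
So 3 is the smallest generator of (Z/89Z)^×.

3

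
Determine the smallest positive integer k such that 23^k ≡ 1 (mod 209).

9

Since 23 ∈ (Z/209Z)^×, its order divides φ(209) = φ(11·19) = (11−1)·(19−1) = 10·18 = 180 = 2^2 · 3^2 · 5.
Divisors of 180: 1, 2, 3, 4, 5, 6, 9, 10, 12, 15, 18, 20, 30, 36, 45, 60, 90, 180.
Check 23^d mod 209 for each divisor in increasing order:
23^1 ≡ 23
23^2 ≡ 111
23^3 ≡ 45
23^4 ≡ 199
23^5 ≡ 188
23^6 ≡ 144
23^9 ≡ 1
Therefore the multiplicative order of 23 modulo 209 is 9.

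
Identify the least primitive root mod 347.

2

φ(347) = 347 − 1 = 346 = 2 · 173.
Test candidates g = 2, 3, … against the prime factors q ∈ {2, 173} of φ(347): g is a generator iff g^(346/q) ≢ 1 for every such q.
g = 2: 2^173 ≡ 346; 2^2 ≡ 4 — none is 1, so 2 is a primitive root.
So 2 is the smallest generator of (Z/347Z)^×.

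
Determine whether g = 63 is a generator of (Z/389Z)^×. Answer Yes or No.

No

φ(389) = 389 − 1 = 388 = 2^2 · 97.
63 is a primitive root mod 389 iff 63^(φ(389)/q) ≢ 1 for every prime q | φ(389), i.e. q ∈ {2, 97}.
63^194 ≡ 1 (mod 389)  [q = 2: ≡ 1 ✗]
63^4 ≡ 17 (mod 389)  [q = 97: ≢ 1 ✓]
Since 63^194 ≡ 1, the order of 63 divides 194 < 388, so 63 is not a primitive root.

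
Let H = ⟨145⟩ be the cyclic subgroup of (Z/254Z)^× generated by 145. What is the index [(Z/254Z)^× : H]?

2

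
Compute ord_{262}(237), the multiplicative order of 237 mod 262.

130

By Lagrange's theorem, ord_262(237) divides φ(262) = φ(2)·φ(131) = 1·130 = 130 = 2 · 5 · 13.
Divisors of 130: 1, 2, 5, 10, 13, 26, 65, 130.
Evaluate successive powers at the divisors of 130:
237^1 ≡ 237 (mod 262)
237^2 ≡ 101 (mod 262)
237^5 ≡ 163 (mod 262)
237^10 ≡ 107 (mod 262)
237^13 ≡ 209 (mod 262)
237^26 ≡ 189 (mod 262)
237^65 ≡ 261 (mod 262)
237^130 ≡ 1 (mod 262) ✓
Therefore the multiplicative order of 237 modulo 262 is 130.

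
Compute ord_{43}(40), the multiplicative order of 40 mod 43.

By Lagrange's theorem, ord_43(40) divides φ(43) = 43 − 1 = 42 = 2 · 3 · 7.
Divisors of 42: 1, 2, 3, 6, 7, 14, 21, 42.
Check 40^d mod 43 for each divisor in increasing order:
40^1 ≡ 40
40^2 ≡ 9
40^3 ≡ 16
40^6 ≡ 41
40^7 ≡ 6
40^14 ≡ 36
40^21 ≡ 1
Hence ord(40) = 21.

21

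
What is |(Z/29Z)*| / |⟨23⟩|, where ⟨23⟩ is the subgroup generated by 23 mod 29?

4

The order of 23 must divide φ(29) = 29 − 1 = 28 = 2^2 · 7.
Divisors of 28: 1, 2, 4, 7, 14, 28.
Test each divisor d:
23^1 ≡ 23
23^2 ≡ 7
23^4 ≡ 20
23^7 ≡ 1
So ord_29(23) = 7, hence |⟨23⟩| = 7.
[(Z/29Z)^× : ⟨23⟩] = 28/7 = 4.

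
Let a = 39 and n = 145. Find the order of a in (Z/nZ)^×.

ord(39) | φ(145) = φ(5·29) = (5−1)·(29−1) = 4·28 = 112 = 2^4 · 7.
Divisors of 112: 1, 2, 4, 7, 8, 14, 16, 28, 56, 112.
Test each divisor d:
39^1 ≡ 39 (mod 145)
39^2 ≡ 71 (mod 145)
39^4 ≡ 111 (mod 145)
39^7 ≡ 104 (mod 145)
39^8 ≡ 141 (mod 145)
39^14 ≡ 86 (mod 145)
39^16 ≡ 16 (mod 145)
39^28 ≡ 1 (mod 145) ✓
The smallest such exponent is 28, so the order of 39 is 28.

28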